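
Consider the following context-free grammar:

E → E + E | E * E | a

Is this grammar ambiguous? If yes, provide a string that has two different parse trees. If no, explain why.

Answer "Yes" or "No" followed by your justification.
Two different leftmost derivations of a + a * a:
  (1) E ⇒ E + E ⇒ a + E ⇒ a + E * E ⇒ a + a * E ⇒ a + a * a   (tree groups a + (a * a))
  (2) E ⇒ E * E ⇒ E + E * E ⇒ a + E * E ⇒ a + a * E ⇒ a + a * a   (tree groups (a + a) * a)
Two distinct leftmost derivations = two distinct parse trees, so the grammar is ambiguous.

Final answer: Yes - the string 'a + a * a' has two distinct leftmost derivations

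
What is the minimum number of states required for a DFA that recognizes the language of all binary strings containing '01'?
Language: binary strings containing '01'
Lower bound (Myhill–Nerode): the prefixes ε, 0, 01 are pairwise distinguishable:
  ε vs 01: suffix ε distinguishes them (ε is rejected, 01 is accepted)
  0 vs 01: suffix ε distinguishes them (0 is rejected, 01 is accepted)
  ε vs 0: suffix 1 distinguishes them (ε·1 = 1 is rejected, 0·1 = 01 is accepted)
So any DFA needs at least 3 states.
Upper bound: a DFA with 3 states exists (one state per class above: 'no progress', 'last symbol 0', and 'seen 01' (accepting sink)).
Minimum states: 3

Final answer: 3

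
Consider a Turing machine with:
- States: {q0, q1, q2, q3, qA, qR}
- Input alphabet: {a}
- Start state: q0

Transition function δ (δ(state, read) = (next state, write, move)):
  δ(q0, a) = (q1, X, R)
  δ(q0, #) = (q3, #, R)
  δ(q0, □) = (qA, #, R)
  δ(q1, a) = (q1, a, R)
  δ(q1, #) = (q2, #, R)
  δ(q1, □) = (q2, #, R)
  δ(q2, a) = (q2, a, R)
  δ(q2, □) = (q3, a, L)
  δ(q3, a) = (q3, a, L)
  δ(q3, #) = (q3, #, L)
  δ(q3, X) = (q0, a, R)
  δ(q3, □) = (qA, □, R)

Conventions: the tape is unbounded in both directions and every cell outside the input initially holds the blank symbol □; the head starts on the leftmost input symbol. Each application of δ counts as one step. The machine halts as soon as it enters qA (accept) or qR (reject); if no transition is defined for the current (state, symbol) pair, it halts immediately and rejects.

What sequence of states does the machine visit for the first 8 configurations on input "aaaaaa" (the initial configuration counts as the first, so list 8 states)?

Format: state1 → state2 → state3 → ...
Step 0: [q0]aaaaaa (head at position 0)
Step 1: δ(q0, a) = (q1, X, R)  ⊢  X[q1]aaaaa (head at position 1)
Step 2: δ(q1, a) = (q1, a, R)  ⊢  Xa[q1]aaaa (head at position 2)
Step 3: δ(q1, a) = (q1, a, R)  ⊢  Xaa[q1]aaa (head at position 3)
Step 4: δ(q1, a) = (q1, a, R)  ⊢  Xaaa[q1]aa (head at position 4)
Step 5: δ(q1, a) = (q1, a, R)  ⊢  Xaaaa[q1]a (head at position 5)
Step 6: δ(q1, a) = (q1, a, R)  ⊢  Xaaaaa[q1]□ (head at position 6)
Step 7: δ(q1, □) = (q2, #, R)  ⊢  Xaaaaa#[q2]□ (head at position 7)
Reading off the states of these 8 configurations: q0 → q1 → q1 → q1 → q1 → q1 → q1 → q2

Final answer: q0 → q1 → q1 → q1 → q1 → q1 → q1 → q2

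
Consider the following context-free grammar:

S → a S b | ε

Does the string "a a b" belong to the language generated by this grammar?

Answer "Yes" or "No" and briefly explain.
Every derivation applies S → a S b some number n of times and then S → ε, producing a^n b^n with equally many a's and b's. The string a a b has two a's but only one b, so it cannot be derived.

Final answer: No - no valid derivation exists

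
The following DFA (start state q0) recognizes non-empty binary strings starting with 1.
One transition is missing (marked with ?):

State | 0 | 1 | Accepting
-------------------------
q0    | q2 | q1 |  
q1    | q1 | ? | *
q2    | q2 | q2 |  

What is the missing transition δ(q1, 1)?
q1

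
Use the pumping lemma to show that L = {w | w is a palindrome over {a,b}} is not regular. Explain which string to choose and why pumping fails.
Language: L = {w | w is a palindrome over {a,b}} (strings that read the same forwards and backwards)
Step 1: Assume for contradiction that L is regular, with pumping length p.
Step 2: Choose s = a^p b a^p. Then s ∈ L (it reads the same forwards and backwards) and |s| ≥ p.
Step 3: Consider any decomposition s = xyz with |xy| ≤ p and |y| > 0. Since |xy| ≤ p and the first p symbols of s are all a's, y = a^k for some k with 1 ≤ k ≤ p.
Step 4: Pumping up (i = 2): xy²z = a^(p+k) b a^p. Its reverse is a^p b a^(p+k) ≠ a^(p+k) b a^p (the single b is no longer in the middle), so xy²z is not a palindrome and xy²z ∉ L.
This contradicts the pumping lemma, so L is not regular.

Final answer: Choose s = a^p b a^p. Since |xy| ≤ p, y = a^k with k ≥ 1. Then xy²z = a^(p+k) b a^p is not a palindrome, so ∉ L.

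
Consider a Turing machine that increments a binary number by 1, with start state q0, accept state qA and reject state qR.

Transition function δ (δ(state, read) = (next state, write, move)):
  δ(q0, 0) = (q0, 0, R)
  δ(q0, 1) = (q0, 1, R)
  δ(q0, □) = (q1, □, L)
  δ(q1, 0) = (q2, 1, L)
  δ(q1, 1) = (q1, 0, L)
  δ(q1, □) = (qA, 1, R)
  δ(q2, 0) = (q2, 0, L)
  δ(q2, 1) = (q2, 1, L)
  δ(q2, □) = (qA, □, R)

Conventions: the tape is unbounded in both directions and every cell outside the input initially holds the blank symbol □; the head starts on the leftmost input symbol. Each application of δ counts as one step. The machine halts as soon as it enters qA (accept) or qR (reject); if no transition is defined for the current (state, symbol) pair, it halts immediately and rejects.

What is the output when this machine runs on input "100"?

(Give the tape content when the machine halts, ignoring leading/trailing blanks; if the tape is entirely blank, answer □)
Step 0: [q0]100 (head at position 0)
Step 1: δ(q0, 1) = (q0, 1, R)  ⊢  1[q0]00 (head at position 1)
Step 2: δ(q0, 0) = (q0, 0, R)  ⊢  10[q0]0 (head at position 2)
Step 3: δ(q0, 0) = (q0, 0, R)  ⊢  100[q0]□ (head at position 3)
Step 4: δ(q0, □) = (q1, □, L)  ⊢  10[q1]0□ (head at position 2)
Step 5: δ(q1, 0) = (q2, 1, L)  ⊢  1[q2]01□ (head at position 1)
Step 6: δ(q2, 0) = (q2, 0, L)  ⊢  [q2]101□ (head at position 0)
Step 7: δ(q2, 1) = (q2, 1, L)  ⊢  [q2]□101□ (head at position -1)
Step 8: δ(q2, □) = (qA, □, R)  ⊢  □[qA]101□ (head at position 0)
The machine is in qA, so it halts and accepts.
Tape content when halted (ignoring surrounding blanks): 101

Final answer: Output: 101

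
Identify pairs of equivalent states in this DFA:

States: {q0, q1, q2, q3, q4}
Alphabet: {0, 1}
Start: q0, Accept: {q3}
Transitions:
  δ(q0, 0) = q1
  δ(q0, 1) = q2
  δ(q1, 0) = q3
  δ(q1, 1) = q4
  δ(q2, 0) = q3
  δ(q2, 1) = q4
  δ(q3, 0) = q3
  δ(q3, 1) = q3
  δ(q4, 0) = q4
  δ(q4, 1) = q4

Using the table-filling algorithm:
Round 0 – mark pairs where exactly one state is accepting: (q0,q3), (q1,q3), (q2,q3), (q3,q4)
Round 1 – newly marked: (q0,q1) [on 0: q1 vs q3, already marked]; (q0,q2) [on 0: q1 vs q3, already marked]; (q1,q4) [on 0: q3 vs q4, already marked]; (q2,q4) [on 0: q3 vs q4, already marked]
Round 2 – newly marked: (q0,q4) [on 0: q1 vs q4, already marked]
No further pairs can be marked.
(q1, q2) unmarked: δ(q1,0)=q3, δ(q2,0)=q3; δ(q1,1)=q4, δ(q2,1)=q4 → equivalent
Equivalent pairs: (q1, q2)

Final answer: Equivalent pairs: (q1, q2)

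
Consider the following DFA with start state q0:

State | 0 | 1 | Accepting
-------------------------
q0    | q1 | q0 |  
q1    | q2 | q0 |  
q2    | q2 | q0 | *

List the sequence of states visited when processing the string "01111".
q0 → q1 → q0 → q0 → q0 → q0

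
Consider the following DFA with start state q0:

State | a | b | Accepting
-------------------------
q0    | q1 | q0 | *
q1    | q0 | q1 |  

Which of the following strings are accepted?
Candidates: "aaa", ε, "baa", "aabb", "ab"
"aaa": q0 → q1 → q0 → q1; q1 is not accepting → rejected
ε: q0; q0 is accepting → accepted
"baa": q0 → q0 → q1 → q0; q0 is accepting → accepted
"aabb": q0 → q1 → q0 → q0 → q0; q0 is accepting → accepted
"ab": q0 → q1 → q1; q1 is not accepting → rejected

Final answer: ε, "baa", "aabb"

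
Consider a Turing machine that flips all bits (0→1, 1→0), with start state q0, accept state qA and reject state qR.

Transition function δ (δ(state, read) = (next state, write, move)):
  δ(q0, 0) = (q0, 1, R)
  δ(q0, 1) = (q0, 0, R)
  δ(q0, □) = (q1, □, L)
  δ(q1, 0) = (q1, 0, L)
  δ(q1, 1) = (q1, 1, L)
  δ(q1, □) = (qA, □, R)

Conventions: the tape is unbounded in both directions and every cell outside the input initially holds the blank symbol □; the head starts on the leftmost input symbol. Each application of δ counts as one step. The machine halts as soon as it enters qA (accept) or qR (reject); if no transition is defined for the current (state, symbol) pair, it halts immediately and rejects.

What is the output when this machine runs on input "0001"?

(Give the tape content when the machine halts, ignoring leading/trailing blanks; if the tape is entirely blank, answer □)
Step 0: [q0]0001 (head at position 0)
Step 1: δ(q0, 0) = (q0, 1, R)  ⊢  1[q0]001 (head at position 1)
Step 2: δ(q0, 0) = (q0, 1, R)  ⊢  11[q0]01 (head at position 2)
Step 3: δ(q0, 0) = (q0, 1, R)  ⊢  111[q0]1 (head at position 3)
Step 4: δ(q0, 1) = (q0, 0, R)  ⊢  1110[q0]□ (head at position 4)
Step 5: δ(q0, □) = (q1, □, L)  ⊢  111[q1]0□ (head at position 3)
Step 6: δ(q1, 0) = (q1, 0, L)  ⊢  11[q1]10□ (head at position 2)
Step 7: δ(q1, 1) = (q1, 1, L)  ⊢  1[q1]110□ (head at position 1)
Step 8: δ(q1, 1) = (q1, 1, L)  ⊢  [q1]1110□ (head at position 0)
Step 9: δ(q1, 1) = (q1, 1, L)  ⊢  [q1]□1110□ (head at position -1)
Step 10: δ(q1, □) = (qA, □, R)  ⊢  □[qA]1110□ (head at position 0)
The machine is in qA, so it halts and accepts.
Tape content when halted (ignoring surrounding blanks): 1110

Final answer: Output: 1110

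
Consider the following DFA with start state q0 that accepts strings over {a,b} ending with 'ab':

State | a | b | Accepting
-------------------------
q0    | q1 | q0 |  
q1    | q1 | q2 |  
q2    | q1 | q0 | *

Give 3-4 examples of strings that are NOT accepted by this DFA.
Any strings that end in a non-accepting state work; for example:
"b": q0 → q0; q0 is not accepting → rejected
"aaba": q0 → q1 → q1 → q2 → q1; q1 is not accepting → rejected
"aabb": q0 → q1 → q1 → q2 → q0; q0 is not accepting → rejected
"bbaa": q0 → q0 → q0 → q1 → q1; q1 is not accepting → rejected

Final answer: "b", "aaba", "aabb", "bbaa"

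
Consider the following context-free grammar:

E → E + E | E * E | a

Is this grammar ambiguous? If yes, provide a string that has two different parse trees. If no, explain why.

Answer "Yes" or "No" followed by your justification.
Two different leftmost derivations of a + a * a:
  (1) E ⇒ E + E ⇒ a + E ⇒ a + E * E ⇒ a + a * E ⇒ a + a * a   (tree groups a + (a * a))
  (2) E ⇒ E * E ⇒ E + E * E ⇒ a + E * E ⇒ a + a * E ⇒ a + a * a   (tree groups (a + a) * a)
Two distinct leftmost derivations = two distinct parse trees, so the grammar is ambiguous.

Final answer: Yes - the string 'a + a * a' has two distinct leftmost derivations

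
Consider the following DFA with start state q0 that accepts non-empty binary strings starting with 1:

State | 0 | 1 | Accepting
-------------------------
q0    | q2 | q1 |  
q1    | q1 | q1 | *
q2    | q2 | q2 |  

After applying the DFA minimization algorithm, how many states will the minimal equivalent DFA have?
All 3 states are reachable from q0, so none can be removed as unreachable.
Table-filling: first mark every (accepting, non-accepting) pair as distinguishable (accepting: {q1}; non-accepting: {q0, q2}).
Round 1: (q0, q2) on '1' go to q1 and q2, already distinguishable → mark.
Every pair of states is distinguishable, so the DFA is already minimal.
Equivalence classes: {q0}, {q1}, {q2} → 3 states.

Final answer: 3 states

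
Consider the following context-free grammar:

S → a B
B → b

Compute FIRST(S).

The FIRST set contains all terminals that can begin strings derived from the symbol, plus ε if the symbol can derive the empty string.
S has the single production S → a B, whose right-hand side begins with the terminal a. So FIRST(S) = {a}.

Final answer: {a}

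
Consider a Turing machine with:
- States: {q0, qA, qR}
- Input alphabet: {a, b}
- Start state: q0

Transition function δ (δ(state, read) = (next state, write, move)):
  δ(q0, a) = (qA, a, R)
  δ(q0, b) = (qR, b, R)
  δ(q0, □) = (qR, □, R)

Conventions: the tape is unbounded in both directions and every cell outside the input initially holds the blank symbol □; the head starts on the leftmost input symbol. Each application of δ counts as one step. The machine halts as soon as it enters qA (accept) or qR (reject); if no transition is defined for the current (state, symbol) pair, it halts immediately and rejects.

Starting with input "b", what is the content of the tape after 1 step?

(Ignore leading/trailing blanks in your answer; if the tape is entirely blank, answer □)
Step 0: [q0]b (head at position 0)
Step 1: δ(q0, b) = (qR, b, R)  ⊢  b[qR]□ (head at position 1)
Tape after 1 step (ignoring surrounding blanks): b

Final answer: Tape: b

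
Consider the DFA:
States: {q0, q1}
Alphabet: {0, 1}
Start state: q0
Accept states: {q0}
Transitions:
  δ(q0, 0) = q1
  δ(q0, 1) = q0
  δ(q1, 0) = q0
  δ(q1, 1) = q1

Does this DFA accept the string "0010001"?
Processing string "0010001":
  q0 --0--> q1
  q1 --0--> q0
  q0 --1--> q0
  q0 --0--> q1
  q1 --0--> q0
  q0 --0--> q1
  q1 --1--> q1
Final state: q1
Accept states: {q0}
q1 is not an accept state, so the string is rejected.

Final answer: No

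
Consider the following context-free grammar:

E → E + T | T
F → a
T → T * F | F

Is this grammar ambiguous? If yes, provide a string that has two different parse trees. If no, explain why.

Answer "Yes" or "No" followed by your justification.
This is the standard stratified expression grammar: '+' is introduced only by the left-recursive rule E → E + T and '*' only by the left-recursive rule T → T * F, with F → a. For any string, the last '+' must be the one produced at the root E (everything after it is a T containing no '+'), and likewise within each T the last '*' is produced at its root. This fixes the parse tree uniquely (left-associative, '*' binding tighter than '+'), so every string has exactly one parse tree.

Final answer: No - the grammar is unambiguous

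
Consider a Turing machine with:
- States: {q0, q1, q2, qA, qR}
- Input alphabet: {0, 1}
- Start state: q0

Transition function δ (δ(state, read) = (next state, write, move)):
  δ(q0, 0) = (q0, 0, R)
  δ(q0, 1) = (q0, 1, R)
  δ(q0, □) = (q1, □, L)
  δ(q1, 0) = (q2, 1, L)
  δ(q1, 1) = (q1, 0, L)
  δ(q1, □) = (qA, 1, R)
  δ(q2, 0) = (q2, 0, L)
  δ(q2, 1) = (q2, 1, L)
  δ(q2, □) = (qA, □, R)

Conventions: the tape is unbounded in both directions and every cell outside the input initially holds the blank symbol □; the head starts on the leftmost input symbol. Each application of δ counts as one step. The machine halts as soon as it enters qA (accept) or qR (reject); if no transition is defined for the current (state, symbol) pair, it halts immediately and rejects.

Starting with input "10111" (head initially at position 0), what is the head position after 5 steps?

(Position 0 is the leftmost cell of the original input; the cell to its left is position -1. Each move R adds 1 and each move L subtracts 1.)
Step 0: [q0]10111 (head at position 0)
Step 1: δ(q0, 1) = (q0, 1, R)  ⊢  1[q0]0111 (head at position 1)
Step 2: δ(q0, 0) = (q0, 0, R)  ⊢  10[q0]111 (head at position 2)
Step 3: δ(q0, 1) = (q0, 1, R)  ⊢  101[q0]11 (head at position 3)
Step 4: δ(q0, 1) = (q0, 1, R)  ⊢  1011[q0]1 (head at position 4)
Step 5: δ(q0, 1) = (q0, 1, R)  ⊢  10111[q0]□ (head at position 5)
Head position after 5 steps: 5

Final answer: Position 5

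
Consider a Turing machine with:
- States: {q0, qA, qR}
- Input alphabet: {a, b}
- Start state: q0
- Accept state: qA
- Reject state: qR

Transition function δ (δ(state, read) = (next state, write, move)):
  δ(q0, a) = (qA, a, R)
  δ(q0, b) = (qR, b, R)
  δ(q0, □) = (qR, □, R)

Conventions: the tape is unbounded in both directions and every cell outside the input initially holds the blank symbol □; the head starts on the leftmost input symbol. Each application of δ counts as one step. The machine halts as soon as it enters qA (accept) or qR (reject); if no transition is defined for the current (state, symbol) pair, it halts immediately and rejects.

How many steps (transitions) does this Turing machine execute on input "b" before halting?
Step 0: [q0]b (head at position 0)
Step 1: δ(q0, b) = (qR, b, R)  ⊢  b[qR]□ (head at position 1)
The machine is in qR, so it halts and rejects.
Number of transitions executed: 1.

Final answer: 1 steps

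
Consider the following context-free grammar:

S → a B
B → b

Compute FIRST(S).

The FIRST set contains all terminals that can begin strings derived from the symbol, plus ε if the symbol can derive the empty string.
S has the single production S → a B, whose right-hand side begins with the terminal a. So FIRST(S) = {a}.

Final answer: {a}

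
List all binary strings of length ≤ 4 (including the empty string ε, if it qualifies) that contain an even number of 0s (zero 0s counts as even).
Checking every binary string of length 0 to 4:
  Length 0: accepted: ε | rejected: (none)
  Length 1: accepted: 1 | rejected: 0
  Length 2: accepted: 00, 11 | rejected: 01, 10
  Length 3: accepted: 001, 010, 100, 111 | rejected: 000, 011, 101, 110
  Length 4: accepted: 0000, 0011, 0101, 0110, 1001, 1010, 1100, 1111 | rejected: 0001, 0010, 0100, 0111, 1000, 1011, 1101, 1110
Total: 16 string(s).

Final answer: ε, 1, 00, 11, 001, 010, 100, 111, 0000, 0011, 0101, 0110, 1001, 1010, 1100, 1111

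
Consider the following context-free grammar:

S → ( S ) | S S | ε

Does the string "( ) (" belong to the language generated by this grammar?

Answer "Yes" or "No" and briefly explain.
Each production adds parentheses only in matched pairs (S → ( S )) or none at all, so every derived string has equally many '(' and ')'. The string ( ) ( has two '(' and one ')', so it cannot be derived.

Final answer: No - no valid derivation exists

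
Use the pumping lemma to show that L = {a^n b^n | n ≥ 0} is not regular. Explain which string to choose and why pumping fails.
Language: L = {a^n b^n | n ≥ 0} (equal numbers of a's followed by b's)
Step 1: Assume for contradiction that L is regular, with pumping length p.
Step 2: Choose s = a^p b^p. Then s ∈ L (it has p a's followed by p b's) and |s| ≥ p.
Step 3: Consider any decomposition s = xyz with |xy| ≤ p and |y| > 0. Since |xy| ≤ p and the first p symbols of s are all a's, y = a^k for some k with 1 ≤ k ≤ p.
Step 4: Pumping up (i = 2): xy²z = a^(p+k) b^p, which has more a's than b's, so xy²z ∉ L.
This contradicts the pumping lemma, so L is not regular.

Final answer: Choose s = a^p b^p. Since |xy| ≤ p, y = a^k with k ≥ 1. Then xy²z = a^(p+k) b^p ∉ L.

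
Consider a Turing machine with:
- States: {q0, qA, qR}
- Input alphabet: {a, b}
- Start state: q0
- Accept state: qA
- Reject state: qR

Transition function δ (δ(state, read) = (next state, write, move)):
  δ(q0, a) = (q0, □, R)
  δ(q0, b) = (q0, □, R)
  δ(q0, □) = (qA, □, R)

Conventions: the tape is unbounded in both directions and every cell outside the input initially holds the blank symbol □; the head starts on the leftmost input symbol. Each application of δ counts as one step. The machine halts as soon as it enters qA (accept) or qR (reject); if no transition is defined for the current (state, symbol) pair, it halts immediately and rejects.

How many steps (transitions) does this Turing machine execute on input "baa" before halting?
Step 0: [q0]baa (head at position 0)
Step 1: δ(q0, b) = (q0, □, R)  ⊢  □[q0]aa (head at position 1)
Step 2: δ(q0, a) = (q0, □, R)  ⊢  □□[q0]a (head at position 2)
Step 3: δ(q0, a) = (q0, □, R)  ⊢  □□□[q0]□ (head at position 3)
Step 4: δ(q0, □) = (qA, □, R)  ⊢  □□□□[qA]□ (head at position 4)
The machine is in qA, so it halts and accepts.
Number of transitions executed: 4.

Final answer: 4 steps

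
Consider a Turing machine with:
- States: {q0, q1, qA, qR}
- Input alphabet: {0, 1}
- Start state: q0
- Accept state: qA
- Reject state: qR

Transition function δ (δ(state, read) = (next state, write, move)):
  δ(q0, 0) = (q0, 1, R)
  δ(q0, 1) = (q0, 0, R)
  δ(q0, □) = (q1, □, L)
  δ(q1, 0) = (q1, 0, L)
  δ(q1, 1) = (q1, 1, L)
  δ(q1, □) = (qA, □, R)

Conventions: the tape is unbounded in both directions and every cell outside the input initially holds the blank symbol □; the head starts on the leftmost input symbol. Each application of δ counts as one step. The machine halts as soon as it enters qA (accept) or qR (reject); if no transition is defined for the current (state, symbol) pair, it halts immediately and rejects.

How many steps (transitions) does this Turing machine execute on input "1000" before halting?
Step 0: [q0]1000 (head at position 0)
Step 1: δ(q0, 1) = (q0, 0, R)  ⊢  0[q0]000 (head at position 1)
Step 2: δ(q0, 0) = (q0, 1, R)  ⊢  01[q0]00 (head at position 2)
Step 3: δ(q0, 0) = (q0, 1, R)  ⊢  011[q0]0 (head at position 3)
Step 4: δ(q0, 0) = (q0, 1, R)  ⊢  0111[q0]□ (head at position 4)
Step 5: δ(q0, □) = (q1, □, L)  ⊢  011[q1]1□ (head at position 3)
Step 6: δ(q1, 1) = (q1, 1, L)  ⊢  01[q1]11□ (head at position 2)
Step 7: δ(q1, 1) = (q1, 1, L)  ⊢  0[q1]111□ (head at position 1)
Step 8: δ(q1, 1) = (q1, 1, L)  ⊢  [q1]0111□ (head at position 0)
Step 9: δ(q1, 0) = (q1, 0, L)  ⊢  [q1]□0111□ (head at position -1)
Step 10: δ(q1, □) = (qA, □, R)  ⊢  □[qA]0111□ (head at position 0)
The machine is in qA, so it halts and accepts.
Number of transitions executed: 10.

Final answer: 10 steps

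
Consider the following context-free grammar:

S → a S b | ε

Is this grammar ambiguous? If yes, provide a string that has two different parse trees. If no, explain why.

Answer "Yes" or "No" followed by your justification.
At every step exactly one production applies: if the remaining string to generate is non-empty it starts with a and ends with b, forcing S → a S b; if it is empty, S → ε is forced. Hence each string a^n b^n has exactly one derivation (S → a S b applied n times, then S → ε) and one parse tree.

Final answer: No - the grammar is unambiguous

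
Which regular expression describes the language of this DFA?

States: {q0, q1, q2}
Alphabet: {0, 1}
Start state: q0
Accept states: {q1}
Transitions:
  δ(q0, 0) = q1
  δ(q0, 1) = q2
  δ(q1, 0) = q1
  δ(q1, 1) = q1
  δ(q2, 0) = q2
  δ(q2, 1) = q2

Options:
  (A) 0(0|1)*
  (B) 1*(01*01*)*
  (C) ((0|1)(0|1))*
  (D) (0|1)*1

Testing sample strings against the DFA:
  '11' -> rejected
  '110' -> rejected
  '0100' -> accepted
  '0010' -> accepted
Checking each option for a counterexample:
  (A) 0(0|1)*: agrees with the DFA on all strings of length ≤ 4
  (B) 1*(01*01*)*: ε is rejected by the DFA but matches the regex → eliminated
  (C) ((0|1)(0|1))*: ε is rejected by the DFA but matches the regex → eliminated
  (D) (0|1)*1: '0' is accepted by the DFA but does not match the regex → eliminated
Only (A) 0(0|1)* is consistent with the DFA.

Final answer: (A) 0(0|1)*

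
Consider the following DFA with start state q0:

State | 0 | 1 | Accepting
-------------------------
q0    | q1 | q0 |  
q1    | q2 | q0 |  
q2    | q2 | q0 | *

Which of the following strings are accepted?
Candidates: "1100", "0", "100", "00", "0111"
"1100": q0 → q0 → q0 → q1 → q2; q2 is accepting → accepted
"0": q0 → q1; q1 is not accepting → rejected
"100": q0 → q0 → q1 → q2; q2 is accepting → accepted
"00": q0 → q1 → q2; q2 is accepting → accepted
"0111": q0 → q1 → q0 → q0 → q0; q0 is not accepting → rejected

Final answer: "1100", "100", "00"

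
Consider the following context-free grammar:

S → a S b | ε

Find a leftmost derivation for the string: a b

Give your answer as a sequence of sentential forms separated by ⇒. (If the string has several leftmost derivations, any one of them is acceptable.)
Start with S.
Step 1: the leftmost non-terminal is S; apply S → a S b:  a S b
Step 2: the leftmost non-terminal is S; apply S → ε:  a b

Final answer: S ⇒ a S b ⇒ a b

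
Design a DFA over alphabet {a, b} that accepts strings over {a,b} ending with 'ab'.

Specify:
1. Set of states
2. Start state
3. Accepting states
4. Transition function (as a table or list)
One valid DFA (any DFA recognizing the same language is acceptable):
States: {q0, q1, q2}
Start: q0
Accepting: {q2}
Transitions (accepting states marked with *):
State | a | b | Accepting
-------------------------
q0    | q1 | q0 |  
q1    | q1 | q2 |  
q2    | q1 | q0 | *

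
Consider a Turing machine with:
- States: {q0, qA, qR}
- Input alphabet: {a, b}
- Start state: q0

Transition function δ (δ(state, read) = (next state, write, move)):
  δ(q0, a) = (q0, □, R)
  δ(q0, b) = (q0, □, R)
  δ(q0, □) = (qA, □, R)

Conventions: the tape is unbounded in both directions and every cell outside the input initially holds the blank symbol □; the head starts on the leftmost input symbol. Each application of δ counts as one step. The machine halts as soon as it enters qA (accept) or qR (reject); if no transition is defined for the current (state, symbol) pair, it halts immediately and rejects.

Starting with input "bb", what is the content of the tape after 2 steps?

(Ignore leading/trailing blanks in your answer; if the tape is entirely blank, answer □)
Step 0: [q0]bb (head at position 0)
Step 1: δ(q0, b) = (q0, □, R)  ⊢  □[q0]b (head at position 1)
Step 2: δ(q0, b) = (q0, □, R)  ⊢  □□[q0]□ (head at position 2)
Tape after 2 steps (ignoring surrounding blanks): □

Final answer: Tape: □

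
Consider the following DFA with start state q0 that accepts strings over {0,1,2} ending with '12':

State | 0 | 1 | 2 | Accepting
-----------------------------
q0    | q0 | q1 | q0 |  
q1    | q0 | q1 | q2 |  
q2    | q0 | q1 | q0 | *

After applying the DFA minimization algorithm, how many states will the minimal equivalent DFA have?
All 3 states are reachable from q0, so none can be removed as unreachable.
Table-filling: first mark every (accepting, non-accepting) pair as distinguishable (accepting: {q2}; non-accepting: {q0, q1}).
Round 1: (q0, q1) on '2' go to q0 and q2, already distinguishable → mark.
Every pair of states is distinguishable, so the DFA is already minimal.
Equivalence classes: {q0}, {q1}, {q2} → 3 states.

Final answer: 3 states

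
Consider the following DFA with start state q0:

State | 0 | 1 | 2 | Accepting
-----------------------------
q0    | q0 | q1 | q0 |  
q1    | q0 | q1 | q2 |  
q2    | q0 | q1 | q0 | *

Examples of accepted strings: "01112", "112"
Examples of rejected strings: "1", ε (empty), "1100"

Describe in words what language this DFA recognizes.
strings over {0,1,2} ending with '12'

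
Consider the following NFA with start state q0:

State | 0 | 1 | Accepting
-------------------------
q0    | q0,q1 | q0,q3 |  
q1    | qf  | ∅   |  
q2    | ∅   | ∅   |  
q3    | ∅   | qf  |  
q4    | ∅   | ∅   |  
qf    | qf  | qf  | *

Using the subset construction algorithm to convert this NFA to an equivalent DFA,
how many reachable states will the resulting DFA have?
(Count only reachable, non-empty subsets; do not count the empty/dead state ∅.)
Start subset: {q0}
{q0}: on 0 → {q0, q1}, on 1 → {q0, q3}
{q0, q1}: on 0 → {q0, q1, qf}, on 1 → {q0, q3}
{q0, q3}: on 0 → {q0, q1}, on 1 → {q0, q3, qf}
{q0, q1, qf}: on 0 → {q0, q1, qf}, on 1 → {q0, q3, qf}
{q0, q3, qf}: on 0 → {q0, q1, qf}, on 1 → {q0, q3, qf}
Reachable non-empty subsets: {q0}, {q0, q1}, {q0, q3}, {q0, q1, qf}, {q0, q3, qf} — 5 in total.

Final answer: 5 states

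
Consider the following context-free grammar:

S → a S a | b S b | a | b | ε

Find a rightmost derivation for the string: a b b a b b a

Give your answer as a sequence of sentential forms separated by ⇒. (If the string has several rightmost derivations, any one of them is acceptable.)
Start with S.
Step 1: the rightmost non-terminal is S; apply S → a S a:  a S a
Step 2: the rightmost non-terminal is S; apply S → b S b:  a b S b a
Step 3: the rightmost non-terminal is S; apply S → b S b:  a b b S b b a
Step 4: the rightmost non-terminal is S; apply S → a:  a b b a b b a

Final answer: S ⇒ a S a ⇒ a b S b a ⇒ a b b S b b a ⇒ a b b a b b a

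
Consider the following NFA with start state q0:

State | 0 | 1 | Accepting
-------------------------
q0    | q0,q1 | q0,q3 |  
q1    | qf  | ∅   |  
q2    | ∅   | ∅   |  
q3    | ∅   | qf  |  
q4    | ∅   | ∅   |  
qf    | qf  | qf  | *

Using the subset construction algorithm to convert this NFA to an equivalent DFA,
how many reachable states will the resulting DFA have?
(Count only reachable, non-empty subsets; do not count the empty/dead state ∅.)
Start subset: {q0}
{q0}: on 0 → {q0, q1}, on 1 → {q0, q3}
{q0, q1}: on 0 → {q0, q1, qf}, on 1 → {q0, q3}
{q0, q3}: on 0 → {q0, q1}, on 1 → {q0, q3, qf}
{q0, q1, qf}: on 0 → {q0, q1, qf}, on 1 → {q0, q3, qf}
{q0, q3, qf}: on 0 → {q0, q1, qf}, on 1 → {q0, q3, qf}
Reachable non-empty subsets: {q0}, {q0, q1}, {q0, q3}, {q0, q1, qf}, {q0, q3, qf} — 5 in total.

Final answer: 5 states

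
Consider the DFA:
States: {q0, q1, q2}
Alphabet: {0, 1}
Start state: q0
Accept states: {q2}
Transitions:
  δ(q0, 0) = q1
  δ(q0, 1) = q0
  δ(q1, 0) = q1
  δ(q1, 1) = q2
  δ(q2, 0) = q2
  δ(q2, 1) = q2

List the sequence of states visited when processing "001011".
Starting at q0
Read '0': q0 -> q1
Read '0': q1 -> q1
Read '1': q1 -> q2
Read '0': q2 -> q2
Read '1': q2 -> q2
Read '1': q2 -> q2

Final answer: q0 -> q1 -> q1 -> q2 -> q2 -> q2 -> q2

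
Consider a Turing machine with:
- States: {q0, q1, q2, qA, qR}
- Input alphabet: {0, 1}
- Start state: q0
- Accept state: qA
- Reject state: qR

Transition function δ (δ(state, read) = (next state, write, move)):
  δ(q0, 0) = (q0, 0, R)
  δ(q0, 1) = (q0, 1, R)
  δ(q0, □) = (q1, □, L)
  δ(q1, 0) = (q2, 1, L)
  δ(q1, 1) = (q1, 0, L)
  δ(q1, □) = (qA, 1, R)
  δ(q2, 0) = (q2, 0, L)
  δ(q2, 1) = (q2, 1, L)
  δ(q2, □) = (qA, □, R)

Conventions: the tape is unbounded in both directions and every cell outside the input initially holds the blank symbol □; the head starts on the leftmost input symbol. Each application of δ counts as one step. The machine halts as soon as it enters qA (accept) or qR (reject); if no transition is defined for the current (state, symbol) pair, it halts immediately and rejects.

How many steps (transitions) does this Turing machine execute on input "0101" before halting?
Step 0: [q0]0101 (head at position 0)
Step 1: δ(q0, 0) = (q0, 0, R)  ⊢  0[q0]101 (head at position 1)
Step 2: δ(q0, 1) = (q0, 1, R)  ⊢  01[q0]01 (head at position 2)
Step 3: δ(q0, 0) = (q0, 0, R)  ⊢  010[q0]1 (head at position 3)
Step 4: δ(q0, 1) = (q0, 1, R)  ⊢  0101[q0]□ (head at position 4)
Step 5: δ(q0, □) = (q1, □, L)  ⊢  010[q1]1□ (head at position 3)
Step 6: δ(q1, 1) = (q1, 0, L)  ⊢  01[q1]00□ (head at position 2)
Step 7: δ(q1, 0) = (q2, 1, L)  ⊢  0[q2]110□ (head at position 1)
Step 8: δ(q2, 1) = (q2, 1, L)  ⊢  [q2]0110□ (head at position 0)
Step 9: δ(q2, 0) = (q2, 0, L)  ⊢  [q2]□0110□ (head at position -1)
Step 10: δ(q2, □) = (qA, □, R)  ⊢  □[qA]0110□ (head at position 0)
The machine is in qA, so it halts and accepts.
Number of transitions executed: 10.

Final answer: 10 steps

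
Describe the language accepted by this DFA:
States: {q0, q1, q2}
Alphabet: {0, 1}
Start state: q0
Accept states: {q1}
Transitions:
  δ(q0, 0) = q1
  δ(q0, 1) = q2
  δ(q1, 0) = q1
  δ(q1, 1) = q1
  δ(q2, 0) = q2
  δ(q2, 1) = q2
Analyzing the DFA structure:
Start state: q0
Accept states: {q1}
Interpreting what each state remembers (checking against the transitions):
  q0: nothing has been read yet
  q1: the first symbol was 0
  q2: the first symbol was 1 (trap state)
  δ(q0, 0): in q0 (nothing has been read yet), after reading 0 we have: the first symbol was 0 → q1
  δ(q0, 1): in q0 (nothing has been read yet), after reading 1 we have: the first symbol was 1 (trap state) → q2
  δ(q1, 0): in q1 (the first symbol was 0), after reading 0 we have: the first symbol was 0 → q1
  δ(q1, 1): in q1 (the first symbol was 0), after reading 1 we have: the first symbol was 0 → q1
  δ(q2, 0): in q2 (the first symbol was 1 (trap state)), after reading 0 we have: the first symbol was 1 (trap state) → q2
  δ(q2, 1): in q2 (the first symbol was 1 (trap state)), after reading 1 we have: the first symbol was 1 (trap state) → q2
A string is accepted iff it ends in {q1}, i.e. the first symbol was 0.
Language: All binary strings starting with 0

Final answer: All binary strings starting with 0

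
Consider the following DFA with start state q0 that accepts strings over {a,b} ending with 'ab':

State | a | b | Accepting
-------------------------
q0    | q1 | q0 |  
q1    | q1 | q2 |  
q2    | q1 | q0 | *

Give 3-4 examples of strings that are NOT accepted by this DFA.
Any strings that end in a non-accepting state work; for example:
"a": q0 → q1; q1 is not accepting → rejected
"ba": q0 → q0 → q1; q1 is not accepting → rejected
"aaaa": q0 → q1 → q1 → q1 → q1; q1 is not accepting → rejected
"abbb": q0 → q1 → q2 → q0 → q0; q0 is not accepting → rejected

Final answer: "a", "ba", "aaaa", "abbb"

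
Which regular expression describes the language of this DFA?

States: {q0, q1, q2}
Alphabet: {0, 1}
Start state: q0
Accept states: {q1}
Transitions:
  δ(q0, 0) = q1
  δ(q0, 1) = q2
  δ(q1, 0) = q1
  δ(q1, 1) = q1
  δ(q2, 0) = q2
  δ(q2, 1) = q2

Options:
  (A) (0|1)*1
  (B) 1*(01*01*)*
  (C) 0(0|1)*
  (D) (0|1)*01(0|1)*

Testing sample strings against the DFA:
  '100' -> rejected
  '010' -> accepted
  '11' -> rejected
  '111' -> rejected
Checking each option for a counterexample:
  (A) (0|1)*1: '0' is accepted by the DFA but does not match the regex → eliminated
  (B) 1*(01*01*)*: ε is rejected by the DFA but matches the regex → eliminated
  (C) 0(0|1)*: agrees with the DFA on all strings of length ≤ 4
  (D) (0|1)*01(0|1)*: '0' is accepted by the DFA but does not match the regex → eliminated
Only (C) 0(0|1)* is consistent with the DFA.

Final answer: (C) 0(0|1)*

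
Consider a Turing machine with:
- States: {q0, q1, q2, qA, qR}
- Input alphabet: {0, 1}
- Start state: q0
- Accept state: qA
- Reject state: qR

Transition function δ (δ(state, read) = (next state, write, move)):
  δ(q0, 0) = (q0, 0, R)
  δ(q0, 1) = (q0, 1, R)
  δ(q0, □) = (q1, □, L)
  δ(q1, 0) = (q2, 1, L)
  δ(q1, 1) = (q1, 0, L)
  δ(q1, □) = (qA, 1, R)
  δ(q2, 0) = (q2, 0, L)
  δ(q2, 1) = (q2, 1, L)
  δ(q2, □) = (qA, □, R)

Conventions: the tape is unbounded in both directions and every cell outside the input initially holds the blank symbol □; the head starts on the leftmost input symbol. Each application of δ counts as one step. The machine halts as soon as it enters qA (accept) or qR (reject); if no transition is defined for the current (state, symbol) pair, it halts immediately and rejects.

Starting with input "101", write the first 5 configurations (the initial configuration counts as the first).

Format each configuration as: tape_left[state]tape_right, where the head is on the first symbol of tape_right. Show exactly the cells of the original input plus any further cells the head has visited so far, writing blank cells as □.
Step 0: [q0]101 (head at position 0)
Step 1: δ(q0, 1) = (q0, 1, R)  ⊢  1[q0]01 (head at position 1)
Step 2: δ(q0, 0) = (q0, 0, R)  ⊢  10[q0]1 (head at position 2)
Step 3: δ(q0, 1) = (q0, 1, R)  ⊢  101[q0]□ (head at position 3)
Step 4: δ(q0, □) = (q1, □, L)  ⊢  10[q1]1□ (head at position 2)

Final answer: [q0]101 ⊢ 1[q0]01 ⊢ 10[q0]1 ⊢ 101[q0]□ ⊢ 10[q1]1□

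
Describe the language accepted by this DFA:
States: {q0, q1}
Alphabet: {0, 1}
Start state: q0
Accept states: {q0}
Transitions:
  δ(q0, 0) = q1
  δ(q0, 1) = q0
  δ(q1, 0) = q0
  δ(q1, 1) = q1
Analyzing the DFA structure:
Start state: q0
Accept states: {q0}
Interpreting what each state remembers (checking against the transitions):
  q0: an even number of 0s has been read so far
  q1: an odd number of 0s has been read so far
  δ(q0, 0): in q0 (an even number of 0s has been read so far), after reading 0 we have: an odd number of 0s has been read so far → q1
  δ(q0, 1): in q0 (an even number of 0s has been read so far), after reading 1 we have: an even number of 0s has been read so far → q0
  δ(q1, 0): in q1 (an odd number of 0s has been read so far), after reading 0 we have: an even number of 0s has been read so far → q0
  δ(q1, 1): in q1 (an odd number of 0s has been read so far), after reading 1 we have: an odd number of 0s has been read so far → q1
A string is accepted iff it ends in {q0}, i.e. an even number of 0s has been read so far.
Language: All binary strings with an even number of 0s

Final answer: All binary strings with an even number of 0s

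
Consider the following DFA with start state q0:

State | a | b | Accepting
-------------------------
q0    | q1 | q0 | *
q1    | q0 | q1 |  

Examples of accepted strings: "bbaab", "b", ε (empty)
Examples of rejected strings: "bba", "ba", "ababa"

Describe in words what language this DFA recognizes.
strings over {a,b} with an even number of a's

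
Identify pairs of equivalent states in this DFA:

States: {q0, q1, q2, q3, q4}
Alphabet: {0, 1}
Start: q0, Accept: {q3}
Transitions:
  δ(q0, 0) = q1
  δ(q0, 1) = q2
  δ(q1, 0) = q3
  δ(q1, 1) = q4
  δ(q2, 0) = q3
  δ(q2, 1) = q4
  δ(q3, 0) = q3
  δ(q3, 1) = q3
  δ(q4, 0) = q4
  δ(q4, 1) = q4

Using the table-filling algorithm:
Round 0 – mark pairs where exactly one state is accepting: (q0,q3), (q1,q3), (q2,q3), (q3,q4)
Round 1 – newly marked: (q0,q1) [on 0: q1 vs q3, already marked]; (q0,q2) [on 0: q1 vs q3, already marked]; (q1,q4) [on 0: q3 vs q4, already marked]; (q2,q4) [on 0: q3 vs q4, already marked]
Round 2 – newly marked: (q0,q4) [on 0: q1 vs q4, already marked]
No further pairs can be marked.
(q1, q2) unmarked: δ(q1,0)=q3, δ(q2,0)=q3; δ(q1,1)=q4, δ(q2,1)=q4 → equivalent
Equivalent pairs: (q1, q2)

Final answer: Equivalent pairs: (q1, q2)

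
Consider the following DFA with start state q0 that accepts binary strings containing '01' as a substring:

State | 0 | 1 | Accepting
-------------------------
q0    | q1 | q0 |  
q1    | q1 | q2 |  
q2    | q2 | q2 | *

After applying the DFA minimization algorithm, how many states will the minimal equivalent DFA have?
All 3 states are reachable from q0, so none can be removed as unreachable.
Table-filling: first mark every (accepting, non-accepting) pair as distinguishable (accepting: {q2}; non-accepting: {q0, q1}).
Round 1: (q0, q1) on '1' go to q0 and q2, already distinguishable → mark.
Every pair of states is distinguishable, so the DFA is already minimal.
Equivalence classes: {q0}, {q1}, {q2} → 3 states.

Final answer: 3 states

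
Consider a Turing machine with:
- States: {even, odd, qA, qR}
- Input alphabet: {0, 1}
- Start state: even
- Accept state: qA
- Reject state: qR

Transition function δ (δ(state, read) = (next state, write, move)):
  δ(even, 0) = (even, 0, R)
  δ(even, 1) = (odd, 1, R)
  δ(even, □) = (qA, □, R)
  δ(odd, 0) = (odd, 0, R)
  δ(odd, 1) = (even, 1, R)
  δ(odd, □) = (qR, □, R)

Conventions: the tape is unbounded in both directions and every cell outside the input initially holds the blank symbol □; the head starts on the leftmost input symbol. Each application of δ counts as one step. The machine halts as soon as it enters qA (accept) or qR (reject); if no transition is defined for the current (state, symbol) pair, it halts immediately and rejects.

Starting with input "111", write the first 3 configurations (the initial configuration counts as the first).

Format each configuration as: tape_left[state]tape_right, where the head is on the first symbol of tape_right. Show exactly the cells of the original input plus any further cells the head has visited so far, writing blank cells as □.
Step 0: [even]111 (head at position 0)
Step 1: δ(even, 1) = (odd, 1, R)  ⊢  1[odd]11 (head at position 1)
Step 2: δ(odd, 1) = (even, 1, R)  ⊢  11[even]1 (head at position 2)

Final answer: [even]111 ⊢ 1[odd]11 ⊢ 11[even]1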